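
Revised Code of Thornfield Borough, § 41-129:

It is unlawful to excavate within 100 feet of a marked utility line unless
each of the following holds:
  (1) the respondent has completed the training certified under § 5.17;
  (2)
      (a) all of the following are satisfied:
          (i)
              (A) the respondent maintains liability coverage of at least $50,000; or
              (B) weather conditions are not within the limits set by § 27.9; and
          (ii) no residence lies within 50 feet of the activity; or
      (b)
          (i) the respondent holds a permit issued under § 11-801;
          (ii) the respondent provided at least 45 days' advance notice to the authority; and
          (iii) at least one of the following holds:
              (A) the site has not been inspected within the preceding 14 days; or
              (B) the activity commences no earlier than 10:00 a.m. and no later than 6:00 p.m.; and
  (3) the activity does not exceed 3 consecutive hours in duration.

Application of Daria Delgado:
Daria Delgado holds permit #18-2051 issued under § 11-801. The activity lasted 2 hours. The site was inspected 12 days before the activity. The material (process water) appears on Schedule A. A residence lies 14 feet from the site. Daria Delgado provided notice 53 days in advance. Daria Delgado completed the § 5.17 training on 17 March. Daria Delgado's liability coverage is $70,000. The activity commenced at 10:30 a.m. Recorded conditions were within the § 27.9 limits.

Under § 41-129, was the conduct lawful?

Yes — lawful.

(1) training certified — met.
(A) coverage ≥ $50,000 — satisfied.
(B) not (weather ok) — fails.
(i) = T OR F = true.
(ii) no residence in 50 ft — not met.
(a): T AND F → false.
(i) holds permit — holds.
(ii) ≥45 days' notice — satisfied.
(A) not (site inspected) — not satisfied.
(B) start within hours — met.
(iii): F OR T → true.
(b): T AND T AND T → true.
(2): F OR T → true.
(3) ≤ 3 hrs duration — met.
Overall: T AND T AND T → true.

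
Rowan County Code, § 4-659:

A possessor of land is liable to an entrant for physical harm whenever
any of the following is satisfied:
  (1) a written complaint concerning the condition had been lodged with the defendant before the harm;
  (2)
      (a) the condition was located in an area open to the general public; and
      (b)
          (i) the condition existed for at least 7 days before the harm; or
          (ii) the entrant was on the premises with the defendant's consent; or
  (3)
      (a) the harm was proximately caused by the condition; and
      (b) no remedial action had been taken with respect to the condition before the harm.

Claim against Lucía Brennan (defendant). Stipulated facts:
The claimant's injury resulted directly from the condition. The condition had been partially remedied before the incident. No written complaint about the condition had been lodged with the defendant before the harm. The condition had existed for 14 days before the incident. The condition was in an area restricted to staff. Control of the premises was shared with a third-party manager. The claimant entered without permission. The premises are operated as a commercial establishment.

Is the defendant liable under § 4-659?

(1) complaint lodged — not met.
(a) public area — fails.
(i) condition ≥7 days old — satisfied.
(ii) consent to enter — fails.
(b): T OR F → true.
(2): F AND T → false.
(a) proximate cause — met.
(b) no remedial action — fails.
So (3) is not satisfied (T AND F).
Overall = F OR F OR F = false.

No — not liable.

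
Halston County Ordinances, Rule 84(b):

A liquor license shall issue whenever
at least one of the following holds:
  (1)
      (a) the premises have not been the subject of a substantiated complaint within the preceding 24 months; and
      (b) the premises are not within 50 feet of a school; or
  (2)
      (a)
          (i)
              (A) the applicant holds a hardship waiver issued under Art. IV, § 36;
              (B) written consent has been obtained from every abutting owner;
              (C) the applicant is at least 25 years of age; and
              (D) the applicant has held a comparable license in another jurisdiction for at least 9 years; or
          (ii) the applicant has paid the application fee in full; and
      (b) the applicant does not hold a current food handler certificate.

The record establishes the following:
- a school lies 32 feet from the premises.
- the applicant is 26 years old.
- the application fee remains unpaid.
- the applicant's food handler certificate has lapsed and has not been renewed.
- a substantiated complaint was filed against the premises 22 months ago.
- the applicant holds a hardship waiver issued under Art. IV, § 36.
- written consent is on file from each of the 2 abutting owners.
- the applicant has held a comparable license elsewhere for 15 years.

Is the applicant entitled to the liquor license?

(a) no complaint in 24 mo. — not met.
(b) ≥50 ft from school — not met.
(1) = F AND F = false.
(A) hardship waiver — holds.
(B) all abutters consent — holds.
(C) age ≥ 25 — satisfied.
(D) prior license ≥ 9 yr — met.
(i) = T AND T AND T AND T = true.
(ii) fee paid — not met.
So (a) is satisfied (T OR F).
(b) not (food handler cert.) — holds.
(2) = T AND T = true.
Overall = F OR T = true.

Yes — granted.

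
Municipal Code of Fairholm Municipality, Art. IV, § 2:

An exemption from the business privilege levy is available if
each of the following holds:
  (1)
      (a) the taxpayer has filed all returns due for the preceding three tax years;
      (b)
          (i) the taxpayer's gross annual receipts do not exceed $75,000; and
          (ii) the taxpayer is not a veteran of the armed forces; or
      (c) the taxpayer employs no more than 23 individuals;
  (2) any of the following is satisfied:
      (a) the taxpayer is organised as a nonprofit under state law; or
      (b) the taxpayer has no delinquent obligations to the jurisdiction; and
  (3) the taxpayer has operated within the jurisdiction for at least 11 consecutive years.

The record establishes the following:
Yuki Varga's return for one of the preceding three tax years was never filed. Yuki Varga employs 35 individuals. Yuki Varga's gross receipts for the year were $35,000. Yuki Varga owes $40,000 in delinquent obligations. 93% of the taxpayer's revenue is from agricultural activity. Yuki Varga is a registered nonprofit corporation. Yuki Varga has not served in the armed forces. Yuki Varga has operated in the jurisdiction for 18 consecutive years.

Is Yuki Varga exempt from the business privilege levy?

(a) returns current — not met.
(i) receipts ≤ $75,000 — holds.
(ii) not (veteran) — holds.
(b) = T AND T = true.
(c) ≤ 23 employees — not satisfied.
(1): F OR T OR F → true.
(a) nonprofit — holds.
(b) no delinquency — not satisfied.
(2): T OR F → true.
(3) ≥ 11 yrs in jurisdiction — satisfied.
So Overall is satisfied (T AND T AND T).

Yes — exempt.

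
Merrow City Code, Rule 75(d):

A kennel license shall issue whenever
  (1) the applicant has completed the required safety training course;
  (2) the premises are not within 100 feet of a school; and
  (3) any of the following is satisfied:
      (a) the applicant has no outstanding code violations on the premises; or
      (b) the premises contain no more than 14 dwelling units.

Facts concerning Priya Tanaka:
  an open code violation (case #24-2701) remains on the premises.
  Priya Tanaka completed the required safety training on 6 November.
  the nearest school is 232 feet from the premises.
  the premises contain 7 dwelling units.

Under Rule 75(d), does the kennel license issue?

Yes — granted.

(1) safety training — satisfied.
(2) ≥100 ft from school — satisfied.
(a) no code violations — fails.
(b) ≤ 14 units — met.
(3) = F OR T = true.
Overall = T AND T AND T = true.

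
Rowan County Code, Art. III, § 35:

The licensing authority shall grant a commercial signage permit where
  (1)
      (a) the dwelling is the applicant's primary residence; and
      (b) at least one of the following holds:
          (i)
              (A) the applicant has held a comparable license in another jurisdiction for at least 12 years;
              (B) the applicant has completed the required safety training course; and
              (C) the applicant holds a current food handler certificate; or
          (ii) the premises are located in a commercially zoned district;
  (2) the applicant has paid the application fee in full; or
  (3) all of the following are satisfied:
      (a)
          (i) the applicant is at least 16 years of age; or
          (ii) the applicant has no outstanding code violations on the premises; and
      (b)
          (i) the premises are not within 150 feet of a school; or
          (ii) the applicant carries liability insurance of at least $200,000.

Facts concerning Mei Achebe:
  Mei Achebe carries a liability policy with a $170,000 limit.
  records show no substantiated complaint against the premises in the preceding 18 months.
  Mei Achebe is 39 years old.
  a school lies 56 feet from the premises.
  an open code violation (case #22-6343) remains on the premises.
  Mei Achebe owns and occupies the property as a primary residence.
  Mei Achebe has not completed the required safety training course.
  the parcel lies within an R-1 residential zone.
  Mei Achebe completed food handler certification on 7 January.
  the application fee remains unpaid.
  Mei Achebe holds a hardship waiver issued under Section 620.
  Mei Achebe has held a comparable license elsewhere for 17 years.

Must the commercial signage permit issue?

No — denied.

(a) primary residence — satisfied.
(A) prior license ≥ 12 yr — met.
(B) safety training — not satisfied.
(C) food handler cert. — satisfied.
(i) = T AND F AND T = false.
(ii) commercially zoned — not met.
So (b) is not satisfied (F OR F).
So (1) is not satisfied (T AND F).
(2) fee paid — fails.
(i) age ≥ 16 — satisfied.
(ii) no code violations — not satisfied.
(a): T OR F → true.
(i) ≥150 ft from school — fails.
(ii) insurance ≥ $200,000 — fails.
(b): F OR F → false.
(3): T AND F → false.
So Overall is not satisfied (F OR F OR F).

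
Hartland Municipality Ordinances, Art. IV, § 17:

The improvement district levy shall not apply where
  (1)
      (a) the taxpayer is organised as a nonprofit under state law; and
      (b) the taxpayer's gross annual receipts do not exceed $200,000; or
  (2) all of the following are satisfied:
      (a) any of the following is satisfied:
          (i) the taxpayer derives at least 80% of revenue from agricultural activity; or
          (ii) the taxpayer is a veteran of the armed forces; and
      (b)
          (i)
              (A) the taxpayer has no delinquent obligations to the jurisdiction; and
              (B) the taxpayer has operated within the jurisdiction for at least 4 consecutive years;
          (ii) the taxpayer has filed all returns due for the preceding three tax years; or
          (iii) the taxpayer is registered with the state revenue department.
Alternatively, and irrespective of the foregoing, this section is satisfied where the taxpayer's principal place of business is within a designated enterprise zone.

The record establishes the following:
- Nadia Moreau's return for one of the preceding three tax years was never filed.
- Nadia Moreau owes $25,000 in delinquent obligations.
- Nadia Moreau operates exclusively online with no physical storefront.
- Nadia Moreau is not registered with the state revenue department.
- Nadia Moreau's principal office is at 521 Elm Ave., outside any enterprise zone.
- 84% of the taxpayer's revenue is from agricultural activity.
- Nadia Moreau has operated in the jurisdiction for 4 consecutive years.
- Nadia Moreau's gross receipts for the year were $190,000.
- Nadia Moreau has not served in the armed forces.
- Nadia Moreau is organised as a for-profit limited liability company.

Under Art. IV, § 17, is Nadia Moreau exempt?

(a) nonprofit — not satisfied.
(b) receipts ≤ $200,000 — met.
So (1) is not satisfied (F AND T).
(i) ≥80% agricultural — met.
(ii) veteran — not met.
(a) = T OR F = true.
(A) no delinquency — fails.
(B) ≥ 4 yrs in jurisdiction — holds.
(i): F AND T → false.
(ii) returns current — not met.
(iii) state-registered — not met.
(b) = F OR F OR F = false.
(2): T AND F → false.
Overall: F OR F → false.
Exception (in enterprise zone) — not satisfied.
Result: main false OR exception false → false.

No — not exempt.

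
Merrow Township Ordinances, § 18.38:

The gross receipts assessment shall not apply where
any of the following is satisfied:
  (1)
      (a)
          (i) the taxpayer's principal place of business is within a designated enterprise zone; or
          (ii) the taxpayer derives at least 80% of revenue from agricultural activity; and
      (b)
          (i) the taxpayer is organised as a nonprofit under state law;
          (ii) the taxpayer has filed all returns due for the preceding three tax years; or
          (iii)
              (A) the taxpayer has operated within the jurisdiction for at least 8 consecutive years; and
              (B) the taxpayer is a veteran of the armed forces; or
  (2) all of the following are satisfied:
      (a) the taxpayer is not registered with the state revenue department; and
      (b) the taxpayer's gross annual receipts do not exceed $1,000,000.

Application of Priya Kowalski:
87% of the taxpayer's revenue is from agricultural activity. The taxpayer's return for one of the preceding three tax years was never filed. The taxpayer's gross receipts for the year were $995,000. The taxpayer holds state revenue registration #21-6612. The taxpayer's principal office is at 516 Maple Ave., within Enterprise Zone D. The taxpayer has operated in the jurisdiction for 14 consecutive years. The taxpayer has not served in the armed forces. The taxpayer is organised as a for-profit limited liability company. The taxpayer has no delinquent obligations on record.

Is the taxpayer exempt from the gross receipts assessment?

No — not exempt.

(i) in enterprise zone — holds.
(ii) ≥80% agricultural — holds.
So (a) is satisfied (T OR T).
(i) nonprofit — fails.
(ii) returns current — not satisfied.
(A) ≥ 8 yrs in jurisdiction — met.
(B) veteran — not satisfied.
So (iii) is not satisfied (T AND F).
(b) = F OR F OR F = false.
(1): T AND F → false.
(a) not (state-registered) — fails.
(b) receipts ≤ $1,000,000 — satisfied.
(2) = F AND T = false.
Overall: F OR F → false.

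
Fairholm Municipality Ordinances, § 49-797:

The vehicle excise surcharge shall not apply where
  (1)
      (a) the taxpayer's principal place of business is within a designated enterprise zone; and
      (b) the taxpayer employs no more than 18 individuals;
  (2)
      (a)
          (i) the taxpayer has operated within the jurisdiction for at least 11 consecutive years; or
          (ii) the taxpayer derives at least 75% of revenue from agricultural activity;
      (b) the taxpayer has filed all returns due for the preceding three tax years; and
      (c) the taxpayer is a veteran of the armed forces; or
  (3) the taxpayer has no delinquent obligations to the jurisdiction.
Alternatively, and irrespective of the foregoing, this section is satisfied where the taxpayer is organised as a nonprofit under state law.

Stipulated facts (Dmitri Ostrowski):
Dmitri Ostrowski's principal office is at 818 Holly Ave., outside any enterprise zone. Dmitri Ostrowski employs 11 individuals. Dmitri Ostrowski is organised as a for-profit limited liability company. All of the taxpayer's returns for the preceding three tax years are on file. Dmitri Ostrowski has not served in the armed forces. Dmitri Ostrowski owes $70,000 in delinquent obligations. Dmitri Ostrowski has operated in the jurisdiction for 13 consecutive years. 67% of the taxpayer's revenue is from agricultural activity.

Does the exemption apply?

No — not exempt.

(a) in enterprise zone — not met.
(b) ≤ 18 employees — satisfied.
(1): F AND T → false.
(i) ≥ 11 yrs in jurisdiction — satisfied.
(ii) ≥75% agricultural — not satisfied.
(a) = T OR F = true.
(b) returns current — met.
(c) veteran — fails.
(2) = T AND T AND F = false.
(3) no delinquency — fails.
Overall: F OR F OR F → false.
Exception (nonprofit) — not satisfied.
Result: main false OR exception false → false.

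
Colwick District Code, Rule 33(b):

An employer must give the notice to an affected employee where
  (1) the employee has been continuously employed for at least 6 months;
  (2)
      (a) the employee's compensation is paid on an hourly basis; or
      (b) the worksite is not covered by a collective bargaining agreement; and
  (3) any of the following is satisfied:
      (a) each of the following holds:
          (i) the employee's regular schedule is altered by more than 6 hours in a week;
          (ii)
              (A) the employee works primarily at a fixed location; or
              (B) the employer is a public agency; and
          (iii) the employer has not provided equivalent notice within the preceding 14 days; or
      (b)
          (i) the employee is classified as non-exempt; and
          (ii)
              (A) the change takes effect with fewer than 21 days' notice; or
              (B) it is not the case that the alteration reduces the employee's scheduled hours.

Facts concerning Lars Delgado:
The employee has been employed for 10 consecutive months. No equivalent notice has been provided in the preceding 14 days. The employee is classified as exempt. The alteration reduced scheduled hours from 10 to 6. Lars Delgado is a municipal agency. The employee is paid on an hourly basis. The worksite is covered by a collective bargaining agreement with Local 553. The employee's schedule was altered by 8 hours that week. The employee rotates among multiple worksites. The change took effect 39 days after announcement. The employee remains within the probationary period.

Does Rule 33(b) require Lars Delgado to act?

(1) tenure ≥ 6 mo. — holds.
(a) hourly-paid — satisfied.
(b) no CBA — not satisfied.
(2) = T OR F = true.
(i) schedule shift > 6h — met.
(A) fixed location — fails.
(B) public agency — satisfied.
(ii) = F OR T = true.
(iii) no recent notice — holds.
So (a) is satisfied (T AND T AND T).
(i) non-exempt — not satisfied.
(A) < 21 days' notice — not met.
(B) not (hours reduced) — not satisfied.
So (ii) is not satisfied (F OR F).
(b): F AND F → false.
So (3) is satisfied (T OR F).
Overall = T AND T AND T = true.

Yes — required.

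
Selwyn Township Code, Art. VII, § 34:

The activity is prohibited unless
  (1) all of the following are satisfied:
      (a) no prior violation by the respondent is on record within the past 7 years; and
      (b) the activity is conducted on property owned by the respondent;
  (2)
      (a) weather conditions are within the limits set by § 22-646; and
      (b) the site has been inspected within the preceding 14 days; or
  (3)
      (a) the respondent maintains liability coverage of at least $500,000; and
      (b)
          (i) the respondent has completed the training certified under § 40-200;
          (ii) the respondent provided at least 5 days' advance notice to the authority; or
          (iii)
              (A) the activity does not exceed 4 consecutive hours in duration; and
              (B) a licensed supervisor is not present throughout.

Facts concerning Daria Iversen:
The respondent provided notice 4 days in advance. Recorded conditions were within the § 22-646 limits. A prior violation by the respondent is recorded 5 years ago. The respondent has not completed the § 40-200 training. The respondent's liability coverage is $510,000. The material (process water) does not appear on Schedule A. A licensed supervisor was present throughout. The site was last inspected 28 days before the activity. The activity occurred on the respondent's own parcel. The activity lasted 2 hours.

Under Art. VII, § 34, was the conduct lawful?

(a) no prior violation — not satisfied.
(b) own property — holds.
So (1) is not satisfied (F AND T).
(a) weather ok — met.
(b) site inspected — fails.
So (2) is not satisfied (T AND F).
(a) coverage ≥ $500,000 — met.
(i) training certified — fails.
(ii) ≥5 days' notice — fails.
(A) ≤ 4 hrs duration — satisfied.
(B) not (supervisor present) — fails.
(iii): T AND F → false.
So (b) is not satisfied (F OR F OR F).
So (3) is not satisfied (T AND F).
Overall = F OR F OR F = false.

No — unlawful.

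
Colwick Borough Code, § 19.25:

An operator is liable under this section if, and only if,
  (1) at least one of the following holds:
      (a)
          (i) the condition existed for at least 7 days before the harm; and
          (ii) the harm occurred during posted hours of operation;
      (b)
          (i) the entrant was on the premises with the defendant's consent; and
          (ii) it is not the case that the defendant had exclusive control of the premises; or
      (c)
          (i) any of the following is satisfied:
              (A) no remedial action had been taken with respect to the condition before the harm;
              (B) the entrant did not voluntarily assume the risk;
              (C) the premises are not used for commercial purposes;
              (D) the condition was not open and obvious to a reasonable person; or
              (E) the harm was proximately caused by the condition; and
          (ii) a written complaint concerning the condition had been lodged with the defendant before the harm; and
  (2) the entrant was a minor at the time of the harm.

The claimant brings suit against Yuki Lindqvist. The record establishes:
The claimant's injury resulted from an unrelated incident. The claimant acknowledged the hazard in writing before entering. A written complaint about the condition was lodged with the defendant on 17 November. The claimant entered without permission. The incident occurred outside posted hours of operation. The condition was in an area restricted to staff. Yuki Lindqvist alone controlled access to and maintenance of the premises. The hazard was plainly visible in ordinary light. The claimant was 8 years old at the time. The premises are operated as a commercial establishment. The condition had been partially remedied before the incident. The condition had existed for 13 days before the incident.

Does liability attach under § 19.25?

(i) condition ≥7 days old — satisfied.
(ii) during posted hours — fails.
So (a) is not satisfied (T AND F).
(i) consent to enter — not satisfied.
(ii) not (exclusive control) — not satisfied.
(b) = F AND F = false.
(A) no remedial action — fails.
(B) no assumed risk — not satisfied.
(C) not (commercial use) — not met.
(D) not open/obvious — not met.
(E) proximate cause — fails.
So (i) is not satisfied (F OR F OR F OR F OR F).
(ii) complaint lodged — met.
(c): F AND T → false.
(1): F OR F OR F → false.
(2) entrant a minor — met.
Overall = F AND T = false.

No — not liable.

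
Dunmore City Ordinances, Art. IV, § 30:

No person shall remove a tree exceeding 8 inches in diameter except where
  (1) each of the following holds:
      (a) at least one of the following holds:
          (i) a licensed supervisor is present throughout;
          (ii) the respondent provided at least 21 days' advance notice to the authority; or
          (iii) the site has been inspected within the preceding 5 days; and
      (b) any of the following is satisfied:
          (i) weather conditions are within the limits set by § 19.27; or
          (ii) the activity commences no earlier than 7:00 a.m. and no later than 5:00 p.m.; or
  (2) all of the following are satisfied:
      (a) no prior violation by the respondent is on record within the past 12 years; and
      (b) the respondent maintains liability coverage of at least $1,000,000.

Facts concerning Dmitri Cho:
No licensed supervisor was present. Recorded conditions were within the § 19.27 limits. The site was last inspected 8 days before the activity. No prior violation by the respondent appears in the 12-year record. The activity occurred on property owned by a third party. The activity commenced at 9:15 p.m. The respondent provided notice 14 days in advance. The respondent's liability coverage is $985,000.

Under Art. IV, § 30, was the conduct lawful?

(i) supervisor present — not met.
(ii) ≥21 days' notice — not met.
(iii) site inspected — fails.
So (a) is not satisfied (F OR F OR F).
(i) weather ok — holds.
(ii) start within hours — not met.
(b): T OR F → true.
So (1) is not satisfied (F AND T).
(a) no prior violation — met.
(b) coverage ≥ $1,000,000 — not satisfied.
So (2) is not satisfied (T AND F).
Overall = F OR F = false.

No — unlawful.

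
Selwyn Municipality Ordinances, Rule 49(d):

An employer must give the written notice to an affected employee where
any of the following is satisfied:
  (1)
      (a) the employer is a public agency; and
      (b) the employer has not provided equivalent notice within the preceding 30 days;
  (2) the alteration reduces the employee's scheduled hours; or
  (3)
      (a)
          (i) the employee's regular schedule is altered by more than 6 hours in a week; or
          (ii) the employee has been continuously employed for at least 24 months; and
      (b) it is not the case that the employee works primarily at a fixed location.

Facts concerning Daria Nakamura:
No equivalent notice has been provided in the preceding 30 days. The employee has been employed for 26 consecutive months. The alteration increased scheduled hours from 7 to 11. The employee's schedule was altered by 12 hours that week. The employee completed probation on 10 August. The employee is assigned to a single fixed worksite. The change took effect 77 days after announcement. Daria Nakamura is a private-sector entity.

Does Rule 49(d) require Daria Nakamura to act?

No — not required.

(a) public agency — not met.
(b) no recent notice — met.
(1): F AND T → false.
(2) hours reduced — not satisfied.
(i) schedule shift > 6h — satisfied.
(ii) tenure ≥ 24 mo. — met.
(a): T OR T → true.
(b) not (fixed location) — not met.
(3) = T AND F = false.
So Overall is not satisfied (F OR F OR F).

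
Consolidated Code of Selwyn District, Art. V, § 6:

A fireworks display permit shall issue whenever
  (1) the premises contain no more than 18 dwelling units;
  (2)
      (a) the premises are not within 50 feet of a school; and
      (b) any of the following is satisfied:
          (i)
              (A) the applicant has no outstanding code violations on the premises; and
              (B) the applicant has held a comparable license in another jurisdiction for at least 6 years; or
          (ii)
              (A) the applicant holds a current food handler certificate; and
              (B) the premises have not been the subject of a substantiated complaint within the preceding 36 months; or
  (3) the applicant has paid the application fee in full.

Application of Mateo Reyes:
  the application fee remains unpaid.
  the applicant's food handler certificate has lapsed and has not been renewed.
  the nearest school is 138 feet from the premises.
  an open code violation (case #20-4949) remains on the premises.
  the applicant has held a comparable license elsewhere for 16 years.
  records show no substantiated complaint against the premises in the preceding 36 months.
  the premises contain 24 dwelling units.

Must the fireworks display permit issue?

No — denied.

(1) ≤ 18 units — not satisfied.
(a) ≥50 ft from school — satisfied.
(A) no code violations — fails.
(B) prior license ≥ 6 yr — satisfied.
(i) = F AND T = false.
(A) food handler cert. — not satisfied.
(B) no complaint in 36 mo. — satisfied.
So (ii) is not satisfied (F AND T).
(b) = F OR F = false.
So (2) is not satisfied (T AND F).
(3) fee paid — fails.
Overall = F OR F OR F = false.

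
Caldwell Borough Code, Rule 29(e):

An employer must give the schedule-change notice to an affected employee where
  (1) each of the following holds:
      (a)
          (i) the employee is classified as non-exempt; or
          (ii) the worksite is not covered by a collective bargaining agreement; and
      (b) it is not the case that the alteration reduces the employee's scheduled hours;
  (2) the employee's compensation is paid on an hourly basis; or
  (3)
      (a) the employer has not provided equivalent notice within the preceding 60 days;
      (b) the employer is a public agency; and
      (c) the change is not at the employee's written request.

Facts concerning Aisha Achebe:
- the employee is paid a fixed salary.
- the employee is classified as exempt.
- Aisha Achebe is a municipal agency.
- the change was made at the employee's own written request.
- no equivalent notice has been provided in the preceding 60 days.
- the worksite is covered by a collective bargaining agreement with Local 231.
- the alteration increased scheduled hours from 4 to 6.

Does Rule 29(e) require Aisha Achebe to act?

(i) non-exempt — not satisfied.
(ii) no CBA — not satisfied.
(a): F OR F → false.
(b) not (hours reduced) — holds.
(1) = F AND T = false.
(2) hourly-paid — not met.
(a) no recent notice — satisfied.
(b) public agency — met.
(c) not employee-requested — not met.
(3): T AND T AND F → false.
So Overall is not satisfied (F OR F OR F).

No — not required.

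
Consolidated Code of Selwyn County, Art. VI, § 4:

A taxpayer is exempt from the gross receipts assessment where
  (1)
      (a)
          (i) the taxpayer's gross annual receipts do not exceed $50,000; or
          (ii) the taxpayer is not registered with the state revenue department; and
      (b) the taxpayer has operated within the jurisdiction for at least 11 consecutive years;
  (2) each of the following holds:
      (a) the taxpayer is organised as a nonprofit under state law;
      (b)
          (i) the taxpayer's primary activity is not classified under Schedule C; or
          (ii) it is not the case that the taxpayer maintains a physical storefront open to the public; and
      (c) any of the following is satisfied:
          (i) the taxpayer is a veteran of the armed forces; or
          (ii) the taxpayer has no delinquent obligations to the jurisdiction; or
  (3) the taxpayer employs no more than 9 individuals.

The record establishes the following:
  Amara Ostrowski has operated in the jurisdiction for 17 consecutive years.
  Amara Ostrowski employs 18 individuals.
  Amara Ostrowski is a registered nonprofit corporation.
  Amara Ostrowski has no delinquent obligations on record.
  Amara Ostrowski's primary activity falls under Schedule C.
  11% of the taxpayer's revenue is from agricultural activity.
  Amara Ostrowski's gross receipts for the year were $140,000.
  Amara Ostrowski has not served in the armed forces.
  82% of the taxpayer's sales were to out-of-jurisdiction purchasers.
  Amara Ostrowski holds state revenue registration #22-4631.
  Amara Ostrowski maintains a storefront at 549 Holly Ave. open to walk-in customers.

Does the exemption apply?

No — not exempt.

(i) receipts ≤ $50,000 — not satisfied.
(ii) not (state-registered) — fails.
(a): F OR F → false.
(b) ≥ 11 yrs in jurisdiction — met.
(1) = F AND T = false.
(a) nonprofit — met.
(i) not (Schedule C activity) — not met.
(ii) not (has storefront) — fails.
(b): F OR F → false.
(i) veteran — not satisfied.
(ii) no delinquency — met.
(c) = F OR T = true.
So (2) is not satisfied (T AND F AND T).
(3) ≤ 9 employees — not satisfied.
So Overall is not satisfied (F OR F OR F).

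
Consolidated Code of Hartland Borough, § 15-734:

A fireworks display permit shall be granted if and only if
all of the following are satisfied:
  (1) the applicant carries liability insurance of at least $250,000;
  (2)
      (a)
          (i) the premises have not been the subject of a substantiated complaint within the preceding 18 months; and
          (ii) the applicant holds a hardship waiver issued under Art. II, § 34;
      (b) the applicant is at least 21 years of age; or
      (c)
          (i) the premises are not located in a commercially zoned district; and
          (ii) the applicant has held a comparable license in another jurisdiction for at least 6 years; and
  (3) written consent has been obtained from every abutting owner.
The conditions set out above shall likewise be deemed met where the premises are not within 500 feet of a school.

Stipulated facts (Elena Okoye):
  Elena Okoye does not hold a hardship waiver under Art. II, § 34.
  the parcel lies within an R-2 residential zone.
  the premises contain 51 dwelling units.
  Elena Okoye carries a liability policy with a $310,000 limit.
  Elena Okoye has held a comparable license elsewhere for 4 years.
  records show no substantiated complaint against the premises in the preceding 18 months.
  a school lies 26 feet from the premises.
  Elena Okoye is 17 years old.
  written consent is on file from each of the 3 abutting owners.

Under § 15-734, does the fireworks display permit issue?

No — denied.

(1) insurance ≥ $250,000 — met.
(i) no complaint in 18 mo. — holds.
(ii) hardship waiver — fails.
So (a) is not satisfied (T AND F).
(b) age ≥ 21 — not satisfied.
(i) not (commercially zoned) — met.
(ii) prior license ≥ 6 yr — fails.
So (c) is not satisfied (T AND F).
So (2) is not satisfied (F OR F OR F).
(3) all abutters consent — met.
So Overall is not satisfied (T AND F AND T).
Exception (≥500 ft from school) — not satisfied.
Result: main false OR exception false → false.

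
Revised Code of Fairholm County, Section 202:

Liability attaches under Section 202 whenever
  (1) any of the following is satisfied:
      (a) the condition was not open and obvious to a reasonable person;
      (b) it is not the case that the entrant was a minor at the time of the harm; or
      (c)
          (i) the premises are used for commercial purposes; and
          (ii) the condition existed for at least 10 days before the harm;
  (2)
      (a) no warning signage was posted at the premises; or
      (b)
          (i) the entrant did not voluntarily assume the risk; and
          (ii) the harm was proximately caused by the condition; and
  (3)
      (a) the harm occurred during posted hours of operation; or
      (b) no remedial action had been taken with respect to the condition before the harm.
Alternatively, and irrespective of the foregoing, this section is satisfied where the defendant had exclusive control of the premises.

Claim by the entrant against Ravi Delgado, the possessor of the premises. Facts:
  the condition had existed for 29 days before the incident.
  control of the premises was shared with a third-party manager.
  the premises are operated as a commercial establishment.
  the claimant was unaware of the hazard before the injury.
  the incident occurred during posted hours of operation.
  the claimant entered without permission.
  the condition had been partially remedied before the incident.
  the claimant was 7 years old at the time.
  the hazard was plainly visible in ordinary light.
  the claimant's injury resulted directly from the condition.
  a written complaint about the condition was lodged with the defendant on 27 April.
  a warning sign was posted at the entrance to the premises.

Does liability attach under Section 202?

(a) not open/obvious — fails.
(b) not (entrant a minor) — not satisfied.
(i) commercial use — satisfied.
(ii) condition ≥10 days old — met.
(c): T AND T → true.
(1) = F OR F OR T = true.
(a) no signage posted — not satisfied.
(i) no assumed risk — met.
(ii) proximate cause — satisfied.
(b): T AND T → true.
So (2) is satisfied (F OR T).
(a) during posted hours — met.
(b) no remedial action — not satisfied.
(3) = T OR F = true.
So Overall is satisfied (T AND T AND T).
Exception (exclusive control) — not satisfied.
Result: main true OR exception false → true.

Yes — liable.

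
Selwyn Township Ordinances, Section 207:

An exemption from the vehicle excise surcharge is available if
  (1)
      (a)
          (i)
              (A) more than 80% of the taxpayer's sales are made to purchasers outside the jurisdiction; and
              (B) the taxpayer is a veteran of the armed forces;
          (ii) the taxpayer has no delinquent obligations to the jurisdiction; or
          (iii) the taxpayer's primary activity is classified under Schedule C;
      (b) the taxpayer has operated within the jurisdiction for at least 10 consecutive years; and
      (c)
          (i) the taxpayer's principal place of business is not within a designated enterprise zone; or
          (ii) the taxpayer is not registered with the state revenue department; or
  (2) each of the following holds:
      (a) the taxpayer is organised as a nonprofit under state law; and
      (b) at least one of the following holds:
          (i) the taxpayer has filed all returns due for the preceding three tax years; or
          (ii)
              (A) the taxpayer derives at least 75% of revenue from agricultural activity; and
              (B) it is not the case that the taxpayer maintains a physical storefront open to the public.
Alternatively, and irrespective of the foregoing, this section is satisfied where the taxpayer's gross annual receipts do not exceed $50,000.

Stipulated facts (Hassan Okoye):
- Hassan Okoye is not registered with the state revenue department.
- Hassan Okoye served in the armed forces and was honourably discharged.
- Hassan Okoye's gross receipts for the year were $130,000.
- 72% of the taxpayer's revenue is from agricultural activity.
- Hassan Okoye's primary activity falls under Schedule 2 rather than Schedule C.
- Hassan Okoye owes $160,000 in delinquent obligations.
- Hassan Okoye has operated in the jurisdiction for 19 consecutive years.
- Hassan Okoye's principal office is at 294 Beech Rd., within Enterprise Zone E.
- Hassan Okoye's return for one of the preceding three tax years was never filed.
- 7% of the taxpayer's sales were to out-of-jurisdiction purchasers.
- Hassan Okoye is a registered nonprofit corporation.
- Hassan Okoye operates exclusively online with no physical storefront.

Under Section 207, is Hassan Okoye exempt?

(A) >80% out-of-jur. sales — fails.
(B) veteran — holds.
(i) = F AND T = false.
(ii) no delinquency — not met.
(iii) Schedule C activity — not satisfied.
(a) = F OR F OR F = false.
(b) ≥ 10 yrs in jurisdiction — satisfied.
(i) not (in enterprise zone) — fails.
(ii) not (state-registered) — holds.
So (c) is satisfied (F OR T).
So (1) is not satisfied (F AND T AND T).
(a) nonprofit — satisfied.
(i) returns current — fails.
(A) ≥75% agricultural — not met.
(B) not (has storefront) — met.
(ii): F AND T → false.
So (b) is not satisfied (F OR F).
(2) = T AND F = false.
So Overall is not satisfied (F OR F).
Exception (receipts ≤ $50,000) — not satisfied.
Result: main false OR exception false → false.

No — not exempt.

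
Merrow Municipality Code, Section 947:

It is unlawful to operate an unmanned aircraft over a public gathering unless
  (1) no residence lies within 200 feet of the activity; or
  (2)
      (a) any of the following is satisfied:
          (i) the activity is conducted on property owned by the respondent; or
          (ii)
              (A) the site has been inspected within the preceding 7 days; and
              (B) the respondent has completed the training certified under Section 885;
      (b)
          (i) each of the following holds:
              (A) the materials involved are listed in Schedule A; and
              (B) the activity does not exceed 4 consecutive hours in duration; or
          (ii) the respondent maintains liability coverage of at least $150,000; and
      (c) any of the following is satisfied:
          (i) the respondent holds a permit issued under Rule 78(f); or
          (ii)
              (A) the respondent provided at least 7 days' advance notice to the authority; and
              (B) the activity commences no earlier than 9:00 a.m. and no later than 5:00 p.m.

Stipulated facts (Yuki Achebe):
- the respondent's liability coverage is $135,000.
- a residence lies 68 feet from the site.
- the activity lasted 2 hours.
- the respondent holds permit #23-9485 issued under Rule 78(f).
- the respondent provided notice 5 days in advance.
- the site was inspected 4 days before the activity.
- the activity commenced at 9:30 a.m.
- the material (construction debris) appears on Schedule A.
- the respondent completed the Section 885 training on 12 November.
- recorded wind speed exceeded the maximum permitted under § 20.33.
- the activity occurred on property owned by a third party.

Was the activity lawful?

(1) no residence in 200 ft — fails.
(i) own property — fails.
(A) site inspected — holds.
(B) training certified — met.
So (ii) is satisfied (T AND T).
So (a) is satisfied (F OR T).
(A) Schedule A material — holds.
(B) ≤ 4 hrs duration — holds.
(i) = T AND T = true.
(ii) coverage ≥ $150,000 — not met.
(b): T OR F → true.
(i) holds permit — met.
(A) ≥7 days' notice — not satisfied.
(B) start within hours — satisfied.
(ii) = F AND T = false.
(c) = T OR F = true.
(2): T AND T AND T → true.
Overall = F OR T = true.

Yes — lawful.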